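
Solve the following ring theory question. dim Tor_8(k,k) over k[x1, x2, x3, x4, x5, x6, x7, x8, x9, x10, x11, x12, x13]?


Koszul: C(n,i)=C(13,8)=1287


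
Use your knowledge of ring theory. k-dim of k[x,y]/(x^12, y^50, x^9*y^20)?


k[x,y]/I, I = (x^12, y^50, x^9*y^20)
Rect: 12x50=600. Corner: (12-9)x(50-20)=90.
dim = 600-90 = 510


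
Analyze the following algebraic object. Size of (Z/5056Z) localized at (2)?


2-primary part: 5056=2^6*79
Size=2^6=64


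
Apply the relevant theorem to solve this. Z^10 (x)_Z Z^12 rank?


rank(M(x)N) = rank(M)*rank(N)
10*12 = 120


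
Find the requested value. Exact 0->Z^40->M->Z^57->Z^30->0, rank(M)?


Alt sum=0:
(-1)^0*40 + (-1)^1*? + (-1)^2*57 + (-1)^3*30=0
rank(M)=67


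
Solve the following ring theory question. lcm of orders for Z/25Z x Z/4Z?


Exponent = lcm of the cyclic orders; pairwise coprime => product.
5^2*2^2=25*4=100


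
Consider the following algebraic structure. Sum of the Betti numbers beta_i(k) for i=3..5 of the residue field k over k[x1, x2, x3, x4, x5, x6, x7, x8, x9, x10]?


Koszul resolution: beta_i(k)=C(n,i), n=10
C(10,3)=120, C(10,4)=210, C(10,5)=252
Sum=582


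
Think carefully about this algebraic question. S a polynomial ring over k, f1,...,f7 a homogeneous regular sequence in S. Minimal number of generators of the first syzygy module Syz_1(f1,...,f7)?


Regular sequence => Koszul complex is the minimal free resolution.
Syz_1 minimally generated by Koszul relations f_i*e_j - f_j*e_i (i<j): mu(Syz_1) = beta_2 = C(m,2) = m(m-1)/2
m=7
7*6/2 = 21


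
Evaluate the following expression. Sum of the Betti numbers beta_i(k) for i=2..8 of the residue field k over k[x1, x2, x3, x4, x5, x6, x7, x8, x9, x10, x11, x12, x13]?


Koszul resolution: beta_i(k)=C(n,i), n=13
C(13,2)=78, C(13,3)=286, C(13,4)=715, C(13,5)=1287, C(13,6)=1716, C(13,7)=1716, C(13,8)=1287
Sum=7085


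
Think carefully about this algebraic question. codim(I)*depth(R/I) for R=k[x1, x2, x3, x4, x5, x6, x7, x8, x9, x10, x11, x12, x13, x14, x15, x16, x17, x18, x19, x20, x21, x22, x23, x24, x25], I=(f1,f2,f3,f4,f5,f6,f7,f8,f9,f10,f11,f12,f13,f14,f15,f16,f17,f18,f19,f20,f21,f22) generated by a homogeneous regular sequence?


codim=22, depth=dim(R/I)=25-22=3
Product=22*3=66


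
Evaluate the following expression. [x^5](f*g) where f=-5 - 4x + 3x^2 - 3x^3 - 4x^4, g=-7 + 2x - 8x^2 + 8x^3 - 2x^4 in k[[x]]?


[x^5] = sum a_i*b_j, i+j=5
  -4*-2=8
  3*8=24
  -3*-8=24
  -4*2=-8
Sum=48


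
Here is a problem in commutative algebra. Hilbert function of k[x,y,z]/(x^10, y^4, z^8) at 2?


Need i<10, j<4, k<8 with i+j+k=2.
For each i, j ranges over max(0,2-i-7)..min(3,2-i):
  i=0: j in [0,2] -> 3
  i=1: j in [0,1] -> 2
  i=2: j in [0,0] -> 1
H(2) = 3+2+1 = 6


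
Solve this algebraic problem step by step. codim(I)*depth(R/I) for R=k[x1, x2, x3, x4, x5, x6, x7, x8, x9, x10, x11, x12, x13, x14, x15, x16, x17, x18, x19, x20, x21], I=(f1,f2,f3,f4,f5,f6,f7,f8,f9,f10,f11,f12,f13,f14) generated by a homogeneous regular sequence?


codim=14, depth=dim(R/I)=21-14=7
Product=14*7=98


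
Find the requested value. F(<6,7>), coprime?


gcd(6,7)=1 => F=ab-a-b=6*7-6-7=42-13=29


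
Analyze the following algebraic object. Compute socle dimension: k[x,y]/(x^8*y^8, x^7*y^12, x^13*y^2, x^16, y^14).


Socle = ann(m) = span of standard monomials u with x*u, y*u in I (staircase corners).
Minimal generators: x^16, x^13*y^2, x^8*y^8, x^7*y^12, y^14
Corners: x^6y^13, x^7y^11, x^12y^7, x^15y
Socle dim=4


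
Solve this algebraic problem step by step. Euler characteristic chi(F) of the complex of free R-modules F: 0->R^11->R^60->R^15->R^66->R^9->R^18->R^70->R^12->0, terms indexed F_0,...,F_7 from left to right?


chi = sum (-1)^i * rank:
(-1)^0*11=11
(-1)^1*60=-60
(-1)^2*15=15
(-1)^3*66=-66
(-1)^4*9=9
(-1)^5*18=-18
(-1)^6*70=70
(-1)^7*12=-12
chi=-51


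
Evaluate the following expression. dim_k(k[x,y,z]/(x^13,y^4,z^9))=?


Basis: x^iy^jz^k, i<13,j<4,k<9
13*4*9=468


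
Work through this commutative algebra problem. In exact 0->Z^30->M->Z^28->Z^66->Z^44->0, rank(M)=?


Alt sum=0:
(-1)^0*30 + (-1)^1*? + (-1)^2*28 + (-1)^3*66 + (-1)^4*44=0
rank(M)=36


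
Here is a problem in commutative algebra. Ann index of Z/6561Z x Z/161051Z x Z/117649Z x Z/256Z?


Exponent = lcm of the cyclic orders; pairwise coprime => product.
3^8*11^5*7^6*2^8=6561*161051*117649*256=31824505850505984


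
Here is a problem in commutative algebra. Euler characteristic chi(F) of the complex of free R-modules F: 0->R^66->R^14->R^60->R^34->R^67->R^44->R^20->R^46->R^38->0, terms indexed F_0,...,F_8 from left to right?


chi = sum (-1)^i * rank:
(-1)^0*66=66
(-1)^1*14=-14
(-1)^2*60=60
(-1)^3*34=-34
(-1)^4*67=67
(-1)^5*44=-44
(-1)^6*20=20
(-1)^7*46=-46
(-1)^8*38=38
chi=113


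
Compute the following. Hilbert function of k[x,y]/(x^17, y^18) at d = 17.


k[x,y], I = (x^17, y^18), d = 17
Need i < 17 and d-i < 18.
Range: 0 <= i <= 16.
H(17) = 17


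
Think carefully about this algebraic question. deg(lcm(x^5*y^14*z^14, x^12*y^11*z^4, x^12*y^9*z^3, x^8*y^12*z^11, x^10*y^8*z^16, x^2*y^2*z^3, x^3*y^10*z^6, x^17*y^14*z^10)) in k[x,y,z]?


lcm = componentwise max:
x: max(5,12,12,8,10,2,3,17)=17
y: max(14,11,9,12,8,2,10,14)=14
z: max(14,4,3,11,16,3,6,10)=16
Total=17+14+16=47


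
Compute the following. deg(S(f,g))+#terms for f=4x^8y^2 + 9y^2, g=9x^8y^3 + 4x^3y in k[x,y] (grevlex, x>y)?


LT(f)=4x^8y^2, LT(g)=9x^8y^3
lcm(LM)=x^8y^3
S(f,g) (scaled by 36 to clear denominators) = 9y*f - 4*g = -16x^3y + 81y^3
2 terms, deg 4.
4+2=6


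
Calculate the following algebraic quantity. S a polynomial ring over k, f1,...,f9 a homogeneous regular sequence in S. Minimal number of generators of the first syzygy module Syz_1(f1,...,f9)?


Regular sequence => Koszul complex is the minimal free resolution.
Syz_1 minimally generated by Koszul relations f_i*e_j - f_j*e_i (i<j): mu(Syz_1) = beta_2 = C(m,2) = m(m-1)/2
m=9
9*8/2 = 36


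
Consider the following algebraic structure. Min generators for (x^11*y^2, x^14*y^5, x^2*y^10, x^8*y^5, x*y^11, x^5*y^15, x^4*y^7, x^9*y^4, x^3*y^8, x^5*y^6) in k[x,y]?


Remove redundant (divisible by others).
x^14*y^5 redundant.
x^5*y^15 redundant.
Min: x^11*y^2, x^9*y^4, x^8*y^5, x^5*y^6, x^4*y^7, x^3*y^8, x^2*y^10, x*y^11
Count=8


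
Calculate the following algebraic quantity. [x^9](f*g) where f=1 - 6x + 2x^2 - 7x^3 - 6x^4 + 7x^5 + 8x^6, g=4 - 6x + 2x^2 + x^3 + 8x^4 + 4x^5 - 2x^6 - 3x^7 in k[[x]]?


[x^9] = sum a_i*b_j, i+j=9
  2*-3=-6
  -7*-2=14
  -6*4=-24
  7*8=56
  8*1=8
Sum=48


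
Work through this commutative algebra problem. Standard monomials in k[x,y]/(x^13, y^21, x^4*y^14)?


k[x,y]/I, I = (x^13, y^21, x^4*y^14)
Rect: 13x21=273. Corner: (13-4)x(21-14)=63.
dim = 273-63 = 210


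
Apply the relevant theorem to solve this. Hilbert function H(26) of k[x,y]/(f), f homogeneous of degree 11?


H(t)=d for t>=d-1.
d=11, t=26
H(26)=11


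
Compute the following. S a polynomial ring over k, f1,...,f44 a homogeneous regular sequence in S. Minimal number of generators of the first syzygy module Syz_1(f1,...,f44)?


Regular sequence => Koszul complex is the minimal free resolution.
Syz_1 minimally generated by Koszul relations f_i*e_j - f_j*e_i (i<j): mu(Syz_1) = beta_2 = C(m,2) = m(m-1)/2
m=44
44*43/2 = 946


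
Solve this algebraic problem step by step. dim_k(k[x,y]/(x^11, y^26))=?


Basis: x^i*y^j, i<11, j<26
11*26=286


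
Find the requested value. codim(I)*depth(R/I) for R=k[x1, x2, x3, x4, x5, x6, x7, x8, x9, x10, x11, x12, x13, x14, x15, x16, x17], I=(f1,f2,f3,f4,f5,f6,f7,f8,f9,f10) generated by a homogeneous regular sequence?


codim=10, depth=dim(R/I)=17-10=7
Product=10*7=70


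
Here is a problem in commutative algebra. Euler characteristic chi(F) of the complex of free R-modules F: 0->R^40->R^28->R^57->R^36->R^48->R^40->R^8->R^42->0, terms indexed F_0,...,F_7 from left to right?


chi = sum (-1)^i * rank:
(-1)^0*40=40
(-1)^1*28=-28
(-1)^2*57=57
(-1)^3*36=-36
(-1)^4*48=48
(-1)^5*40=-40
(-1)^6*8=8
(-1)^7*42=-42
chi=7


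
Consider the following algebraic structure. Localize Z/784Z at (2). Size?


2-primary part: 784=2^4*49
Size=2^4=16


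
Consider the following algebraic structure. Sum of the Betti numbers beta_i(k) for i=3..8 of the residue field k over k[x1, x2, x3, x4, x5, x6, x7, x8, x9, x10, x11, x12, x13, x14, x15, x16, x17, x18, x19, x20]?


Koszul resolution: beta_i(k)=C(n,i), n=20
C(20,3)=1140, C(20,4)=4845, C(20,5)=15504, C(20,6)=38760, C(20,7)=77520, C(20,8)=125970
Sum=263739


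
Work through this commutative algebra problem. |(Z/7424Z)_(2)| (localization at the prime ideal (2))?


2-primary part: 7424=2^8*29
Size=2^8=256


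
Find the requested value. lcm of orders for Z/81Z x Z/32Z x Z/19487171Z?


Exponent = lcm of the cyclic orders; pairwise coprime => product.
3^4*2^5*11^7=81*32*19487171=50510747232


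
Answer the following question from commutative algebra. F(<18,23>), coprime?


gcd(18,23)=1 => F=ab-a-b=18*23-18-23=414-41=373


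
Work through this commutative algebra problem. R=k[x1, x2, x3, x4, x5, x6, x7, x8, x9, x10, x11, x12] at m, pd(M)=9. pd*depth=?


pd+depth=12
depth=12-9=3
pd*depth=9*3=27


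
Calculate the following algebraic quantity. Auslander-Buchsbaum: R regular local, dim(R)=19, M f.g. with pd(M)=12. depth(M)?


pd+depth=depth(R)=19
depth=19-12=7


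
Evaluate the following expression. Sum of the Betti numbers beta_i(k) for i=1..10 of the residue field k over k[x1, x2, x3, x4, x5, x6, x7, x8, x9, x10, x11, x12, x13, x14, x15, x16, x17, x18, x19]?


Koszul resolution: beta_i(k)=C(n,i), n=19
C(19,1)=19, C(19,2)=171, C(19,3)=969, C(19,4)=3876, C(19,5)=11628, C(19,6)=27132, C(19,7)=50388, C(19,8)=75582, C(19,9)=92378, C(19,10)=92378
Sum=354521


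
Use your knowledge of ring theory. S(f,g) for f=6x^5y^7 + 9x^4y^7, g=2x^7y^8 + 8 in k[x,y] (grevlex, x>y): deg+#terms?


LT(f)=6x^5y^7, LT(g)=2x^7y^8
lcm(LM)=x^7y^8
S(f,g) (scaled by 12 to clear denominators) = 2x^2y*f - 6*g = 18x^6y^8 - 48
2 terms, deg 14.
14+2=16


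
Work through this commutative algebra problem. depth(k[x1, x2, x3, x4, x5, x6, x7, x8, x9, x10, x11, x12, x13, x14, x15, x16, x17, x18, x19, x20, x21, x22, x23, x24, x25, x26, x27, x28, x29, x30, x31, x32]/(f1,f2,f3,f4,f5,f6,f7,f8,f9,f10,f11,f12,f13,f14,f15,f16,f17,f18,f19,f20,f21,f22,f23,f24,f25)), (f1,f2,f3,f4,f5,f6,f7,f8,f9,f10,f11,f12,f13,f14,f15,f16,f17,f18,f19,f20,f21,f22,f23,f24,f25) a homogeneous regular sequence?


depth(R)=32
depth(R/I)=32-25=7


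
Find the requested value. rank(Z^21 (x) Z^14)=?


rank(M(x)N) = rank(M)*rank(N)
21*14 = 294


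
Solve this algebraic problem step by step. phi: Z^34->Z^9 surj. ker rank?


rank(ker) = 34-9 = 25


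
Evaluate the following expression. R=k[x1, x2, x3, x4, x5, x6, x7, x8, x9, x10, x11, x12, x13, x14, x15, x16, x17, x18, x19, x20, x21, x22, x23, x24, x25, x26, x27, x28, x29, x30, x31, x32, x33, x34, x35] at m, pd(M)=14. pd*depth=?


pd+depth=35
depth=35-14=21
pd*depth=14*21=294


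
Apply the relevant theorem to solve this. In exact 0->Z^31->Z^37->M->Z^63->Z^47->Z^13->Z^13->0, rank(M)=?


Alt sum=0:
(-1)^0*31 + (-1)^1*37 + (-1)^2*? + (-1)^3*63 + (-1)^4*47 + (-1)^5*13 + (-1)^6*13=0
rank(M)=22


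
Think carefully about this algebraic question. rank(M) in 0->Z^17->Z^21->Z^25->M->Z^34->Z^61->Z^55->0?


Alt sum=0:
(-1)^0*17 + (-1)^1*21 + (-1)^2*25 + (-1)^3*? + (-1)^4*34 + (-1)^5*61 + (-1)^6*55=0
rank(M)=49


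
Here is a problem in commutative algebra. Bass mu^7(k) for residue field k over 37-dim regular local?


C(n,i)=C(37,7)=10295472


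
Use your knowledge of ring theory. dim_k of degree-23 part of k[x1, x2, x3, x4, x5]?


C(d+n-1,n-1)=C(27,4)=17550


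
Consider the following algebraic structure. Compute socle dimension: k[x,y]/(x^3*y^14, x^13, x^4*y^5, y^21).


Socle = ann(m) = span of standard monomials u with x*u, y*u in I (staircase corners).
Minimal generators: x^13, x^4*y^5, x^3*y^14, y^21
Corners: x^2y^20, x^3y^13, x^12y^4
Socle dim=3


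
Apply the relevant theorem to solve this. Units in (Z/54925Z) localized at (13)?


Local ring = Z/2197Z.
phi(2197) = 13^2*(13-1) = 2028


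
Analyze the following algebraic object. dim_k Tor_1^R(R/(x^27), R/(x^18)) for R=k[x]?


Tor_1(R/I,R/J)=(I cap J)/IJ=(x^27)/(x^45)
dim=45-27=min(27,18)=18


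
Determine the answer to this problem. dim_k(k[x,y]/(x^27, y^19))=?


Basis: x^i*y^j, i<27, j<19
27*19=513


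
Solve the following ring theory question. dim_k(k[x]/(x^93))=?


Basis: 1,x,...,x^92
dim=93


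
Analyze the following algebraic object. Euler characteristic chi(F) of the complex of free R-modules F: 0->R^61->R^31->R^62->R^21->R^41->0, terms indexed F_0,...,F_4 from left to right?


chi = sum (-1)^i * rank:
(-1)^0*61=61
(-1)^1*31=-31
(-1)^2*62=62
(-1)^3*21=-21
(-1)^4*41=41
chi=112


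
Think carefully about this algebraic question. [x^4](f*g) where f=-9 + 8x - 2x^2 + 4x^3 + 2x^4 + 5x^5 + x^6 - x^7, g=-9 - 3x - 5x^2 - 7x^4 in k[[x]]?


[x^4] = sum a_i*b_j, i+j=4
  -9*-7=63
  -2*-5=10
  4*-3=-12
  2*-9=-18
Sum=43


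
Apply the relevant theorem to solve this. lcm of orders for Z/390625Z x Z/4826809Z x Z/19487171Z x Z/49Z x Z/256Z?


Exponent = lcm of the cyclic orders; pairwise coprime => product.
5^8*13^6*11^7*7^2*2^8=390625*4826809*19487171*49*256=460898176599961100000000


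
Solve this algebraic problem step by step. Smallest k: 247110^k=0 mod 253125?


247110^k mod 253125:
k=1: 247110
k=2: 236475
k=3: 165375
k=4: 50625
k=5: 0
First zero at k = 5


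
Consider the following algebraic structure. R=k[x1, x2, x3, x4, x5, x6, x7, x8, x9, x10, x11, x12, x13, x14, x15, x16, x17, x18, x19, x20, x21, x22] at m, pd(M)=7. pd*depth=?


pd+depth=22
depth=22-7=15
pd*depth=7*15=105


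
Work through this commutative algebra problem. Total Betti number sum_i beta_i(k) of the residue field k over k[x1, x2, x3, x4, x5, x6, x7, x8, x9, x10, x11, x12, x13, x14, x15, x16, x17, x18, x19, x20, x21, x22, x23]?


Koszul resolution: beta_i(k)=C(n,i), n=23
sum_i C(23,i) = 2^23 = 8388608


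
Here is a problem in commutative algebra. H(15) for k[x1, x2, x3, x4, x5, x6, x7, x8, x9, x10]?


C(d+n-1,n-1)=C(24,9)=1307504


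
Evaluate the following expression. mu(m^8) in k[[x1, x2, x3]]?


C(n+d-1,d)=C(10,8)=45


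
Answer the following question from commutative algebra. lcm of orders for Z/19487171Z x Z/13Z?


Exponent = lcm of the cyclic orders; pairwise coprime => product.
11^7*13^1=19487171*13=253333223


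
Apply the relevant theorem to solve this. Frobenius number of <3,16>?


gcd(3,16)=1 => F=ab-a-b=3*16-3-16=48-19=29


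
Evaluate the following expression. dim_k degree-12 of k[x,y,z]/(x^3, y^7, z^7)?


Need i<3, j<7, k<7 with i+j+k=12.
For each i, j ranges over max(0,12-i-6)..min(6,12-i):
  i=0: j in [6,6] -> 1
  i=1: j in [5,6] -> 2
  i=2: j in [4,6] -> 3
H(12) = 1+2+3 = 6


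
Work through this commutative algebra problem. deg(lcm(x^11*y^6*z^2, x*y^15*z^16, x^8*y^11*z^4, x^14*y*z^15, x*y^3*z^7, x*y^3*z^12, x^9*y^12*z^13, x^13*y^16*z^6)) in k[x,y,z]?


lcm = componentwise max:
x: max(11,1,8,14,1,1,9,13)=14
y: max(6,15,11,1,3,3,12,16)=16
z: max(2,16,4,15,7,12,13,6)=16
Total=14+16+16=46


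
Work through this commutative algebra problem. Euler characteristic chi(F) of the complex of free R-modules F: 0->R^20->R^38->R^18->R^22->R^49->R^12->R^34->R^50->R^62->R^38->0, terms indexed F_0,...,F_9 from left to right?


chi = sum (-1)^i * rank:
(-1)^0*20=20
(-1)^1*38=-38
(-1)^2*18=18
(-1)^3*22=-22
(-1)^4*49=49
(-1)^5*12=-12
(-1)^6*34=34
(-1)^7*50=-50
(-1)^8*62=62
(-1)^9*38=-38
chi=23


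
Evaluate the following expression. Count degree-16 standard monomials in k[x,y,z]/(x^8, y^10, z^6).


Need i<8, j<10, k<6 with i+j+k=16.
For each i, j ranges over max(0,16-i-5)..min(9,16-i):
  i=0: j in [11,9] -> 0
  i=1: j in [10,9] -> 0
  i=2: j in [9,9] -> 1
  i=3: j in [8,9] -> 2
  i=4: j in [7,9] -> 3
  i=5: j in [6,9] -> 4
  i=6: j in [5,9] -> 5
  i=7: j in [4,9] -> 6
H(16) = 0+0+1+2+3+4+5+6 = 21


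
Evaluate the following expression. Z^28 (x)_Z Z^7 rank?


rank(M(x)N) = rank(M)*rank(N)
28*7 = 196


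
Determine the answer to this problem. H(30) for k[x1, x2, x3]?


C(d+n-1,n-1)=C(32,2)=496


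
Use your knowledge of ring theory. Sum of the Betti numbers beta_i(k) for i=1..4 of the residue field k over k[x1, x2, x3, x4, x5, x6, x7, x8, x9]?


Koszul resolution: beta_i(k)=C(n,i), n=9
C(9,1)=9, C(9,2)=36, C(9,3)=84, C(9,4)=126
Sum=255


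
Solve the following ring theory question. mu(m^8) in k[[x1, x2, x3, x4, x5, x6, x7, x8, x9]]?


C(n+d-1,d)=C(16,8)=12870


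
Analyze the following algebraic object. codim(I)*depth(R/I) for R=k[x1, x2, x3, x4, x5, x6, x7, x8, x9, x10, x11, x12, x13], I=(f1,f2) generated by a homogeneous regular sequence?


codim=2, depth=dim(R/I)=13-2=11
Product=2*11=22


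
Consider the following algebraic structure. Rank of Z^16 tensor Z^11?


rank(M(x)N) = rank(M)*rank(N)
16*11 = 176


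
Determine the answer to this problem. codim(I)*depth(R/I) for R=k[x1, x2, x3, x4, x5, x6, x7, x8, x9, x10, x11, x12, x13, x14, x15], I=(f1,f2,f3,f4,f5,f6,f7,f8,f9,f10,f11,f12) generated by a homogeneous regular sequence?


codim=12, depth=dim(R/I)=15-12=3
Product=12*3=36


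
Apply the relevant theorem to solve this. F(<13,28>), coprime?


gcd(13,28)=1 => F=ab-a-b=13*28-13-28=364-41=323


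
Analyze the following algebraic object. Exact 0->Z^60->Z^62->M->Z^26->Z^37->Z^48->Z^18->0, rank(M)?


Alt sum=0:
(-1)^0*60 + (-1)^1*62 + (-1)^2*? + (-1)^3*26 + (-1)^4*37 + (-1)^5*48 + (-1)^6*18=0
rank(M)=21


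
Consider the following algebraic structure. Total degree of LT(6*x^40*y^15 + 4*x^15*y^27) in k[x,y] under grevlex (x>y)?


LT: 6*x^40*y^15
deg_x=40, deg_y=15
Total=40+15=55


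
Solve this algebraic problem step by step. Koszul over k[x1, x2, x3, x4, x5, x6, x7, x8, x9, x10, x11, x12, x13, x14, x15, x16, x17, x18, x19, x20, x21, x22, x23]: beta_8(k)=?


C(n,i)=C(23,8)=490314


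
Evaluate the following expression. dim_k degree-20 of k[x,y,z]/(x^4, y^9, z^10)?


Need i<4, j<9, k<10 with i+j+k=20.
For each i, j ranges over max(0,20-i-9)..min(8,20-i):
  i=0: j in [11,8] -> 0
  i=1: j in [10,8] -> 0
  i=2: j in [9,8] -> 0
  i=3: j in [8,8] -> 1
H(20) = 0+0+0+1 = 1


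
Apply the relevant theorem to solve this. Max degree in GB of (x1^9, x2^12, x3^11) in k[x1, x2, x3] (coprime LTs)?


Pure powers, coprime LTs => already GB.
Degrees: 9, 12, 11
Max=12


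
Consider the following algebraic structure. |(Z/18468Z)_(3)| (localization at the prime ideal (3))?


3-primary part: 18468=3^5*76
Size=3^5=243


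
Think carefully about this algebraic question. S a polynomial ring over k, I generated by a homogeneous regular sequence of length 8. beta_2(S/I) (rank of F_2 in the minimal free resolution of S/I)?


Regular sequence => Koszul complex is the minimal free resolution.
Syz_1 minimally generated by Koszul relations f_i*e_j - f_j*e_i (i<j): mu(Syz_1) = beta_2 = C(m,2) = m(m-1)/2
m=8
8*7/2 = 28


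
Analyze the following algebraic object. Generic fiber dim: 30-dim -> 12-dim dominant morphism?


dim(fiber)=dim(X)-dim(Y)=30-12=18


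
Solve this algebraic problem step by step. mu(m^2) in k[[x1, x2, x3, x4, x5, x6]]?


C(n+d-1,d)=C(7,2)=21


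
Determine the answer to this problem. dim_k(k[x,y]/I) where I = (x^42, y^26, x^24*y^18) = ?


k[x,y]/I, I = (x^42, y^26, x^24*y^18)
Rect: 42x26=1092. Corner: (42-24)x(26-18)=144.
dim = 1092-144 = 948


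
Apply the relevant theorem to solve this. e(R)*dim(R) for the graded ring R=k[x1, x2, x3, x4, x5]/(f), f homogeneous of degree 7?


e(R)=deg(f)=7, dim(R)=5-1=4
e*dim=7*4=28


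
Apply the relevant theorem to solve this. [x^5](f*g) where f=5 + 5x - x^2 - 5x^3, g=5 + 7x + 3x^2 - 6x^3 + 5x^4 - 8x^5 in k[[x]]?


[x^5] = sum a_i*b_j, i+j=5
  5*-8=-40
  5*5=25
  -1*-6=6
  -5*3=-15
Sum=-24


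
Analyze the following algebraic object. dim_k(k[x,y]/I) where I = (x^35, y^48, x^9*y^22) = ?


k[x,y]/I, I = (x^35, y^48, x^9*y^22)
Rect: 35x48=1680. Corner: (35-9)x(48-22)=676.
dim = 1680-676 = 1004


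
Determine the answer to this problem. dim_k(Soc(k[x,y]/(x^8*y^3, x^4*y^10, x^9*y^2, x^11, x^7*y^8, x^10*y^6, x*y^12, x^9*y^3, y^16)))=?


Socle = ann(m) = span of standard monomials u with x*u, y*u in I (staircase corners).
Redundant generators: x^10*y^6, x^9*y^3
Minimal generators: x^11, x^9*y^2, x^8*y^3, x^7*y^8, x^4*y^10, x*y^12, y^16
Corners: y^15, x^3y^11, x^6y^9, x^7y^7, x^8y^2, x^10y
Socle dim=6


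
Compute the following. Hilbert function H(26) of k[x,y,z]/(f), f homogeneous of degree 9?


C(28,2)-C(19,2)=378-171=207


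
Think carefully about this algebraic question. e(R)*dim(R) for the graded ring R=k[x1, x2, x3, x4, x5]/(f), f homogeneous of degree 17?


e(R)=deg(f)=17, dim(R)=5-1=4
e*dim=17*4=68


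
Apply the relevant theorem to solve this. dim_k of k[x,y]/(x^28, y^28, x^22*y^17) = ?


k[x,y]/I, I = (x^28, y^28, x^22*y^17)
Rect: 28x28=784. Corner: (28-22)x(28-17)=66.
dim = 784-66 = 718


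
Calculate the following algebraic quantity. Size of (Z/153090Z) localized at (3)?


3-primary part: 153090=3^7*70
Size=3^7=2187


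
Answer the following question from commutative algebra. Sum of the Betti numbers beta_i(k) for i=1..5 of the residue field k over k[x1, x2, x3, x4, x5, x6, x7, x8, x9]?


Koszul resolution: beta_i(k)=C(n,i), n=9
C(9,1)=9, C(9,2)=36, C(9,3)=84, C(9,4)=126, C(9,5)=126
Sum=381


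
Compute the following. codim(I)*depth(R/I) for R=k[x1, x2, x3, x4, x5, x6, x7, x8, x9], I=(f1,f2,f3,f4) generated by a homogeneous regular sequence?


codim=4, depth=dim(R/I)=9-4=5
Product=4*5=20


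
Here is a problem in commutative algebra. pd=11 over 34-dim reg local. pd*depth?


pd+depth=34
depth=34-11=23
pd*depth=11*23=253


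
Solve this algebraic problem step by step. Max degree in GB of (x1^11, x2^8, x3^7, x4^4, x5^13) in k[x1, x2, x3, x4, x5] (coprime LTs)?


Pure powers, coprime LTs => already GB.
Degrees: 11, 8, 7, 4, 13
Max=13


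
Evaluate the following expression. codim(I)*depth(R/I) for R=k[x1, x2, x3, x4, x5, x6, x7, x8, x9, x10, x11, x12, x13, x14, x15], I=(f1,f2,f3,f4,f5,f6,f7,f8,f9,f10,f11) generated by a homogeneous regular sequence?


codim=11, depth=dim(R/I)=15-11=4
Product=11*4=44


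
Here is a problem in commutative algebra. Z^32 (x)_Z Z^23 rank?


rank(M(x)N) = rank(M)*rank(N)
32*23 = 736


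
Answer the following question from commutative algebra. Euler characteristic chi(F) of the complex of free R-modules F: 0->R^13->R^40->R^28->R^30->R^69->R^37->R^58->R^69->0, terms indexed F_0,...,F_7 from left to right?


chi = sum (-1)^i * rank:
(-1)^0*13=13
(-1)^1*40=-40
(-1)^2*28=28
(-1)^3*30=-30
(-1)^4*69=69
(-1)^5*37=-37
(-1)^6*58=58
(-1)^7*69=-69
chi=-8


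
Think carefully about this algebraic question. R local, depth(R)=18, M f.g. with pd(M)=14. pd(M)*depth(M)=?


pd+depth=18
depth=18-14=4
pd*depth=14*4=56


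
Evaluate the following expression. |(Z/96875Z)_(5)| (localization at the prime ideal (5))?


5-primary part: 96875=5^5*31
Size=5^5=3125


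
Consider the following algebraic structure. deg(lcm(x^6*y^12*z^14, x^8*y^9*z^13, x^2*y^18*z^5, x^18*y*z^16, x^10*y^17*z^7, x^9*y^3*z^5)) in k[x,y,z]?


lcm = componentwise max:
x: max(6,8,2,18,10,9)=18
y: max(12,9,18,1,17,3)=18
z: max(14,13,5,16,7,5)=16
Total=18+18+16=52


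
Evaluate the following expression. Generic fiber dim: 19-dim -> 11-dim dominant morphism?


dim(fiber)=dim(X)-dim(Y)=19-11=8


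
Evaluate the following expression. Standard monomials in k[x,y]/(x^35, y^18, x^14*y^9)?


k[x,y]/I, I = (x^35, y^18, x^14*y^9)
Rect: 35x18=630. Corner: (35-14)x(18-9)=189.
dim = 630-189 = 441


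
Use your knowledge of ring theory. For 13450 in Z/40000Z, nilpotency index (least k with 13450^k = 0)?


13450^k mod 40000:
k=1: 13450
k=2: 22500
k=3: 25000
k=4: 10000
k=5: 20000
k=6: 0
First zero at k = 6


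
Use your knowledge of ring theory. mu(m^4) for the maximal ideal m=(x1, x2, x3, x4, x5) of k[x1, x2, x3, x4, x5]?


Graded Nakayama: mu(m^d) = dim_k (m^d/m^(d+1)) = #degree-4 monomials in 5 vars
C(n+d-1,d)=C(8,4)=70


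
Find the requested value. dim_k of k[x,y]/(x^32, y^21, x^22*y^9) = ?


k[x,y]/I, I = (x^32, y^21, x^22*y^9)
Rect: 32x21=672. Corner: (32-22)x(21-9)=120.
dim = 672-120 = 552


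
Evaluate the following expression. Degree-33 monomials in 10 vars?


C(d+n-1,n-1)=C(42,9)=445891810


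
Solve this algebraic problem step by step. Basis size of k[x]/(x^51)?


Basis: 1,x,...,x^50
dim=51


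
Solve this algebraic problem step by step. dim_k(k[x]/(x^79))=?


Basis: 1,x,...,x^78
dim=79


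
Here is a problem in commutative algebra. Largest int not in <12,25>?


gcd(12,25)=1 => F=ab-a-b=12*25-12-25=300-37=263


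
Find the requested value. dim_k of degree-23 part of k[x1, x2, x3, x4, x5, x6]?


C(d+n-1,n-1)=C(28,5)=98280


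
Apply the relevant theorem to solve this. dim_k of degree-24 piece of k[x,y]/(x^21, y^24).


k[x,y], I = (x^21, y^24), d = 24
Need i < 21 and d-i < 24.
Range: 1 <= i <= 20.
H(24) = 20


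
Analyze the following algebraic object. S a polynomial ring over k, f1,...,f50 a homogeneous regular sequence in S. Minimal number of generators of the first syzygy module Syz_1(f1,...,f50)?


Regular sequence => Koszul complex is the minimal free resolution.
Syz_1 minimally generated by Koszul relations f_i*e_j - f_j*e_i (i<j): mu(Syz_1) = beta_2 = C(m,2) = m(m-1)/2
m=50
50*49/2 = 1225


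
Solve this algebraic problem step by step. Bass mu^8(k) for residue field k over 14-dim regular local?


C(n,i)=C(14,8)=3003


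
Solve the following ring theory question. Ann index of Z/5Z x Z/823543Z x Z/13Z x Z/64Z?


Exponent = lcm of the cyclic orders; pairwise coprime => product.
5^1*7^7*13^1*2^6=5*823543*13*64=3425938880


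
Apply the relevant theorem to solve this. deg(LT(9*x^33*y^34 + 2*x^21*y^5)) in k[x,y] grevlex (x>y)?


LT: 9*x^33*y^34
deg_x=33, deg_y=34
Total=33+34=67


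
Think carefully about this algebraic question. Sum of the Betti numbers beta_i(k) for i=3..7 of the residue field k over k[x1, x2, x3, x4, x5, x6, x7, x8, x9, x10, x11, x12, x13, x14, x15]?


Koszul resolution: beta_i(k)=C(n,i), n=15
C(15,3)=455, C(15,4)=1365, C(15,5)=3003, C(15,6)=5005, C(15,7)=6435
Sum=16263


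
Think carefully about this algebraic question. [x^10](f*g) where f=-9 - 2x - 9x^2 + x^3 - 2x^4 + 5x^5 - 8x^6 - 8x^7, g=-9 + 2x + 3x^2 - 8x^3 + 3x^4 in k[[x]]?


[x^10] = sum a_i*b_j, i+j=10
  -8*3=-24
  -8*-8=64
Sum=40


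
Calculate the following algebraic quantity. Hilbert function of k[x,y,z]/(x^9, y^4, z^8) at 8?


Need i<9, j<4, k<8 with i+j+k=8.
For each i, j ranges over max(0,8-i-7)..min(3,8-i):
  i=0: j in [1,3] -> 3
  i=1: j in [0,3] -> 4
  i=2: j in [0,3] -> 4
  i=3: j in [0,3] -> 4
  i=4: j in [0,3] -> 4
  i=5: j in [0,3] -> 4
  i=6: j in [0,2] -> 3
  i=7: j in [0,1] -> 2
  i=8: j in [0,0] -> 1
H(8) = 3+4+4+4+4+4+3+2+1 = 29


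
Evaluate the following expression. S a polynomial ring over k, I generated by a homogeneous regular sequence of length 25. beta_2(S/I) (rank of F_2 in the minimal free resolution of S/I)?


Regular sequence => Koszul complex is the minimal free resolution.
Syz_1 minimally generated by Koszul relations f_i*e_j - f_j*e_i (i<j): mu(Syz_1) = beta_2 = C(m,2) = m(m-1)/2
m=25
25*24/2 = 300


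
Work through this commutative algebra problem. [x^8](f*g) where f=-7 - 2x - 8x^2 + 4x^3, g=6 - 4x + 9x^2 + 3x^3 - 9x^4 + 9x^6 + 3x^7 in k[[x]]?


[x^8] = sum a_i*b_j, i+j=8
  -2*3=-6
  -8*9=-72
Sum=-78


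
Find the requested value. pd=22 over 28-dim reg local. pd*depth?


pd+depth=28
depth=28-22=6
pd*depth=22*6=132


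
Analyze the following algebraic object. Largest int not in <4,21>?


gcd(4,21)=1 => F=ab-a-b=4*21-4-21=84-25=59


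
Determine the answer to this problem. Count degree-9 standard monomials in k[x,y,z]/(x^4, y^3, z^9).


Need i<4, j<3, k<9 with i+j+k=9.
For each i, j ranges over max(0,9-i-8)..min(2,9-i):
  i=0: j in [1,2] -> 2
  i=1: j in [0,2] -> 3
  i=2: j in [0,2] -> 3
  i=3: j in [0,2] -> 3
H(9) = 2+3+3+3 = 11


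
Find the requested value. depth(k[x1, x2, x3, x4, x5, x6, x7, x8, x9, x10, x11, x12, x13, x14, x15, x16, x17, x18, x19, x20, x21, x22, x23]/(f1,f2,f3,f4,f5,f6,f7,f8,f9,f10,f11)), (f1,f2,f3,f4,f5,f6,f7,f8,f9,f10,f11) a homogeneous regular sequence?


depth(R)=23
depth(R/I)=23-11=12


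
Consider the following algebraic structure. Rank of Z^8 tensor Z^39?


rank(M(x)N) = rank(M)*rank(N)
8*39 = 312


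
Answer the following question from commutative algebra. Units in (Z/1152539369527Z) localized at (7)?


Local ring = Z/40353607Z.
phi(40353607) = 7^8*(7-1) = 34588806


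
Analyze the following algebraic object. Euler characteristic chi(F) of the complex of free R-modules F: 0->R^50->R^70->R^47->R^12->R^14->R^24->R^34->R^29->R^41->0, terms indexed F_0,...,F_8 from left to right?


chi = sum (-1)^i * rank:
(-1)^0*50=50
(-1)^1*70=-70
(-1)^2*47=47
(-1)^3*12=-12
(-1)^4*14=14
(-1)^5*24=-24
(-1)^6*34=34
(-1)^7*29=-29
(-1)^8*41=41
chi=51


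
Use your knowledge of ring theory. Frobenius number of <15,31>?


gcd(15,31)=1 => F=ab-a-b=15*31-15-31=465-46=419


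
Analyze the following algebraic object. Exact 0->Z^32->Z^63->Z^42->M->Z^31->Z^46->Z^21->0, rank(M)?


Alt sum=0:
(-1)^0*32 + (-1)^1*63 + (-1)^2*42 + (-1)^3*? + (-1)^4*31 + (-1)^5*46 + (-1)^6*21=0
rank(M)=17


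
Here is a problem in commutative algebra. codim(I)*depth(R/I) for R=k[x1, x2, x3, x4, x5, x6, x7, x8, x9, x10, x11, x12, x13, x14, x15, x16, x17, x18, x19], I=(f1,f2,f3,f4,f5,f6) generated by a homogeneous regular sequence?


codim=6, depth=dim(R/I)=19-6=13
Product=6*13=78


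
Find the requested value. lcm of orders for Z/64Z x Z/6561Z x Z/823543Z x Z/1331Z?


Exponent = lcm of the cyclic orders; pairwise coprime => product.
2^6*3^8*7^7*11^3=64*6561*823543*1331=460271778829632


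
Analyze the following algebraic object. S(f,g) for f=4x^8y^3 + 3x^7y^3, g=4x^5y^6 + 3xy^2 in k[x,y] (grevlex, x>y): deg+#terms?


LT(f)=4x^8y^3, LT(g)=4x^5y^6
lcm(LM)=x^8y^6
S(f,g) (scaled by 16 to clear denominators) = 4y^3*f - 4x^3*g = 12x^7y^6 - 12x^4y^2
2 terms, deg 13.
13+2=15


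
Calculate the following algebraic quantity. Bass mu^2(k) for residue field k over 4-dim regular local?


C(n,i)=C(4,2)=6


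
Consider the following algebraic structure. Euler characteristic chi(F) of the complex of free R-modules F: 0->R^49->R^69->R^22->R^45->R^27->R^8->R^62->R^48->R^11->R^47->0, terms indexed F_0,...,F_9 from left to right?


chi = sum (-1)^i * rank:
(-1)^0*49=49
(-1)^1*69=-69
(-1)^2*22=22
(-1)^3*45=-45
(-1)^4*27=27
(-1)^5*8=-8
(-1)^6*62=62
(-1)^7*48=-48
(-1)^8*11=11
(-1)^9*47=-47
chi=-46


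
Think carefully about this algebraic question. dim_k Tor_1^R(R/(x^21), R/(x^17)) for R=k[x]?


Tor_1(R/I,R/J)=(I cap J)/IJ=(x^21)/(x^38)
dim=38-21=min(21,17)=17


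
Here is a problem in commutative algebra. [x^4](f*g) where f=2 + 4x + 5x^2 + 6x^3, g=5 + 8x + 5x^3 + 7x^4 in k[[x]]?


[x^4] = sum a_i*b_j, i+j=4
  2*7=14
  4*5=20
  6*8=48
Sum=82


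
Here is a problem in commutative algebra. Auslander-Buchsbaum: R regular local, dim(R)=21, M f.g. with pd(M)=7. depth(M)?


pd+depth=depth(R)=21
depth=21-7=14


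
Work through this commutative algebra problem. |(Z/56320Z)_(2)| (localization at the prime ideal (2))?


2-primary part: 56320=2^10*55
Size=2^10=1024


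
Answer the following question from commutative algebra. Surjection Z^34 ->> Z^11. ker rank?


rank(ker) = 34-11 = 23


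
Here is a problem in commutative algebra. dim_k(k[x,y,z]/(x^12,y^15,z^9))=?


Basis: x^iy^jz^k, i<12,j<15,k<9
12*15*9=1620


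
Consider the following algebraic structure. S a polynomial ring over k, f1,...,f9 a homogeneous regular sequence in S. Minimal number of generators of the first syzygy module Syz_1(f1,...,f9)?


Regular sequence => Koszul complex is the minimal free resolution.
Syz_1 minimally generated by Koszul relations f_i*e_j - f_j*e_i (i<j): mu(Syz_1) = beta_2 = C(m,2) = m(m-1)/2
m=9
9*8/2 = 36


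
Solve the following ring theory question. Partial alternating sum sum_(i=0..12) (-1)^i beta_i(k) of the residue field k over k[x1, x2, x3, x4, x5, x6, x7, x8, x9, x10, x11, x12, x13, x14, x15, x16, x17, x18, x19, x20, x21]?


Koszul resolution: beta_i(k)=C(n,i), n=21
sum_(i=0..p) (-1)^i C(n,i) = (-1)^p C(n-1,p)
(-1)^12*C(20,12) = (-1)^12*125970 = 125970


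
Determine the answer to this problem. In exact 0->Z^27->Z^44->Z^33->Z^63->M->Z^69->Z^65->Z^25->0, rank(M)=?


Alt sum=0:
(-1)^0*27 + (-1)^1*44 + (-1)^2*33 + (-1)^3*63 + (-1)^4*? + (-1)^5*69 + (-1)^6*65 + (-1)^7*25=0
rank(M)=76


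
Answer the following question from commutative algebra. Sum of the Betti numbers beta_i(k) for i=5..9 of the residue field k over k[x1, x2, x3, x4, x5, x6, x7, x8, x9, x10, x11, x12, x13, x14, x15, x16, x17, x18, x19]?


Koszul resolution: beta_i(k)=C(n,i), n=19
C(19,5)=11628, C(19,6)=27132, C(19,7)=50388, C(19,8)=75582, C(19,9)=92378
Sum=257108


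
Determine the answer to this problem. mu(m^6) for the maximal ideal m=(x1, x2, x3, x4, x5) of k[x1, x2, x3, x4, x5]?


Graded Nakayama: mu(m^d) = dim_k (m^d/m^(d+1)) = #degree-6 monomials in 5 vars
C(n+d-1,d)=C(10,6)=210


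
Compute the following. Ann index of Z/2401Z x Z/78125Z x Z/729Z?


Exponent = lcm of the cyclic orders; pairwise coprime => product.
7^4*5^7*3^6=2401*78125*729=136744453125


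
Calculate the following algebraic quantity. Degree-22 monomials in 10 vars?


C(d+n-1,n-1)=C(31,9)=20160075


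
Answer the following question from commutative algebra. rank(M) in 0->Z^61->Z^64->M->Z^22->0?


Alt sum=0:
(-1)^0*61 + (-1)^1*64 + (-1)^2*? + (-1)^3*22=0
rank(M)=25


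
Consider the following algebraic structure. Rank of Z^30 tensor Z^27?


rank(M(x)N) = rank(M)*rank(N)
30*27 = 810


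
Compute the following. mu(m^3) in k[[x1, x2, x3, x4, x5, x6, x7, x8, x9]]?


C(n+d-1,d)=C(11,3)=165


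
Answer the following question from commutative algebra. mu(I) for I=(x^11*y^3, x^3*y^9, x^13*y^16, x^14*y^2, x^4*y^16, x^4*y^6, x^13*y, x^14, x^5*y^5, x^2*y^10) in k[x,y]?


Remove redundant (divisible by others).
x^4*y^16 redundant.
x^14*y^2 redundant.
x^13*y^16 redundant.
Min: x^14, x^13*y, x^11*y^3, x^5*y^5, x^4*y^6, x^3*y^9, x^2*y^10
Count=7


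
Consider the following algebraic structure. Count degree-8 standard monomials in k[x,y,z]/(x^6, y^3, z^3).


Need i<6, j<3, k<3 with i+j+k=8.
For each i, j ranges over max(0,8-i-2)..min(2,8-i):
  i=0: j in [6,2] -> 0
  i=1: j in [5,2] -> 0
  i=2: j in [4,2] -> 0
  i=3: j in [3,2] -> 0
  i=4: j in [2,2] -> 1
  i=5: j in [1,2] -> 2
H(8) = 0+0+0+0+1+2 = 3


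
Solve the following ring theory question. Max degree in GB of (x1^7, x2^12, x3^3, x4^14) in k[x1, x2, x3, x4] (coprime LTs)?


Pure powers, coprime LTs => already GB.
Degrees: 7, 12, 3, 14
Max=14


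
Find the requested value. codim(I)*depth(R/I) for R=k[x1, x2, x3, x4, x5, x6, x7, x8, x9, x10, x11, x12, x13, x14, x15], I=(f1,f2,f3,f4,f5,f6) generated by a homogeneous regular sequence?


codim=6, depth=dim(R/I)=15-6=9
Product=6*9=54


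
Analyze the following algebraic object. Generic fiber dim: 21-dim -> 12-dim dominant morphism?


dim(fiber)=dim(X)-dim(Y)=21-12=9


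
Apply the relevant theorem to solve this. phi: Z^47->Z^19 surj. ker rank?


rank(ker) = 47-19 = 28


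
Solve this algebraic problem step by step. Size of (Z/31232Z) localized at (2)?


2-primary part: 31232=2^9*61
Size=2^9=512


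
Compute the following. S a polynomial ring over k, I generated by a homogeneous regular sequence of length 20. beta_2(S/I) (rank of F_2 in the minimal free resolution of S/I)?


Regular sequence => Koszul complex is the minimal free resolution.
Syz_1 minimally generated by Koszul relations f_i*e_j - f_j*e_i (i<j): mu(Syz_1) = beta_2 = C(m,2) = m(m-1)/2
m=20
20*19/2 = 190


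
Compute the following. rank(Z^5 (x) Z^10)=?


rank(M(x)N) = rank(M)*rank(N)
5*10 = 50


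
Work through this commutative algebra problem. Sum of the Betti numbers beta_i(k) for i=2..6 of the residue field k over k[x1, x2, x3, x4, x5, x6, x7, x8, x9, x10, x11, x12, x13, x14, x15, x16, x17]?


Koszul resolution: beta_i(k)=C(n,i), n=17
C(17,2)=136, C(17,3)=680, C(17,4)=2380, C(17,5)=6188, C(17,6)=12376
Sum=21760


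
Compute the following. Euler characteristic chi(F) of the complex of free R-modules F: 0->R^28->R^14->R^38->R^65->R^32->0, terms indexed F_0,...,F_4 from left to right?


chi = sum (-1)^i * rank:
(-1)^0*28=28
(-1)^1*14=-14
(-1)^2*38=38
(-1)^3*65=-65
(-1)^4*32=32
chi=19


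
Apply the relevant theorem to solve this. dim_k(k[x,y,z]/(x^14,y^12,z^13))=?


Basis: x^iy^jz^k, i<14,j<12,k<13
14*12*13=2184


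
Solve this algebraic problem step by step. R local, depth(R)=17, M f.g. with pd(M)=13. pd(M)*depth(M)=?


pd+depth=17
depth=17-13=4
pd*depth=13*4=52


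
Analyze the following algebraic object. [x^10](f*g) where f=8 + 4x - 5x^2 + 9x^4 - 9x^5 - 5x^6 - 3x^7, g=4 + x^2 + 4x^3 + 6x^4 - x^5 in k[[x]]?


[x^10] = sum a_i*b_j, i+j=10
  -9*-1=9
  -5*6=-30
  -3*4=-12
Sum=-33


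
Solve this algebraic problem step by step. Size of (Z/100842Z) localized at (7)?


7-primary part: 100842=7^5*6
Size=7^5=16807


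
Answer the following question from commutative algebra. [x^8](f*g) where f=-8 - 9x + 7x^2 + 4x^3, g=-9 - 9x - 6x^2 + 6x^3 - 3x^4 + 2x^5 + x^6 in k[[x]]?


[x^8] = sum a_i*b_j, i+j=8
  7*1=7
  4*2=8
Sum=15


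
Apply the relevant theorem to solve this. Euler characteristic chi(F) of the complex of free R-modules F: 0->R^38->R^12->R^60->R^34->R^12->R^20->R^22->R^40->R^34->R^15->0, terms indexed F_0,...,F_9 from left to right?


chi = sum (-1)^i * rank:
(-1)^0*38=38
(-1)^1*12=-12
(-1)^2*60=60
(-1)^3*34=-34
(-1)^4*12=12
(-1)^5*20=-20
(-1)^6*22=22
(-1)^7*40=-40
(-1)^8*34=34
(-1)^9*15=-15
chi=45


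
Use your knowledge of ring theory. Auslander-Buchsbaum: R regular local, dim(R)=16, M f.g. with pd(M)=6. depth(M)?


pd+depth=depth(R)=16
depth=16-6=10


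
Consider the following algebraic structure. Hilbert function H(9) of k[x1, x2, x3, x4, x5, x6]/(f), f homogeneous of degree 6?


C(14,5)-C(8,5)=2002-56=1946


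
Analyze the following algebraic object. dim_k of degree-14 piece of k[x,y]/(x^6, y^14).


k[x,y], I = (x^6, y^14), d = 14
Need i < 6 and d-i < 14.
Range: 1 <= i <= 5.
H(14) = 5


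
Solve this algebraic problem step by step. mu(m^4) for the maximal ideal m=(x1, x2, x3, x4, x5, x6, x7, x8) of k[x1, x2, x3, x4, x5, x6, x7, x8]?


Graded Nakayama: mu(m^d) = dim_k (m^d/m^(d+1)) = #degree-4 monomials in 8 vars
C(n+d-1,d)=C(11,4)=330


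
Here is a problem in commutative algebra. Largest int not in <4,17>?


gcd(4,17)=1 => F=ab-a-b=4*17-4-17=68-21=47


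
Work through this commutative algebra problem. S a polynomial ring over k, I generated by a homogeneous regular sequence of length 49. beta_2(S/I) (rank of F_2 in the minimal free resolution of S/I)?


Regular sequence => Koszul complex is the minimal free resolution.
Syz_1 minimally generated by Koszul relations f_i*e_j - f_j*e_i (i<j): mu(Syz_1) = beta_2 = C(m,2) = m(m-1)/2
m=49
49*48/2 = 1176


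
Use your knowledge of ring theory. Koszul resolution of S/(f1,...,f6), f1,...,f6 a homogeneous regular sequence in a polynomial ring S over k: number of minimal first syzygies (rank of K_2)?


Regular sequence => Koszul complex is the minimal free resolution.
Syz_1 minimally generated by Koszul relations f_i*e_j - f_j*e_i (i<j): mu(Syz_1) = beta_2 = C(m,2) = m(m-1)/2
m=6
6*5/2 = 15
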